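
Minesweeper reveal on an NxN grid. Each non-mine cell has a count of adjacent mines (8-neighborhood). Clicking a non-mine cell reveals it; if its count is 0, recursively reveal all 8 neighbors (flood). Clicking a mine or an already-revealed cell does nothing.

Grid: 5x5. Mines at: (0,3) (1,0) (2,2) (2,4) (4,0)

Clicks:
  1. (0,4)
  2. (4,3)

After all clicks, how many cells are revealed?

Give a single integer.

Click 1 (0,4) count=1: revealed 1 new [(0,4)] -> total=1
Click 2 (4,3) count=0: revealed 8 new [(3,1) (3,2) (3,3) (3,4) (4,1) (4,2) (4,3) (4,4)] -> total=9

Answer: 9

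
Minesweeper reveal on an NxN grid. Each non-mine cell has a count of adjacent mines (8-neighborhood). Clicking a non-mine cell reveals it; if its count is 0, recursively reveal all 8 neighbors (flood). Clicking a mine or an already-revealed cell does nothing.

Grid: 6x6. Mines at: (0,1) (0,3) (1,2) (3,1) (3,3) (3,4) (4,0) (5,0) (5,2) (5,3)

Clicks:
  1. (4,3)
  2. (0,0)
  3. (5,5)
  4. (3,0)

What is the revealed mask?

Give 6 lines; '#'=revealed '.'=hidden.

Answer: #.....
......
......
#.....
...###
....##

Derivation:
Click 1 (4,3) count=4: revealed 1 new [(4,3)] -> total=1
Click 2 (0,0) count=1: revealed 1 new [(0,0)] -> total=2
Click 3 (5,5) count=0: revealed 4 new [(4,4) (4,5) (5,4) (5,5)] -> total=6
Click 4 (3,0) count=2: revealed 1 new [(3,0)] -> total=7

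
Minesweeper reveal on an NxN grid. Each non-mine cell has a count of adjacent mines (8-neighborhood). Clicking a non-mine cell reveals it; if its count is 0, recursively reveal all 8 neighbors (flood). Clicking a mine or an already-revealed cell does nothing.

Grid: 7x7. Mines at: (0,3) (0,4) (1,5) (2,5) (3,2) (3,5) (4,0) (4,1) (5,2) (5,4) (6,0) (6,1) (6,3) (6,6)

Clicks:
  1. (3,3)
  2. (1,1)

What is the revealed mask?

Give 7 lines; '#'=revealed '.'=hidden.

Answer: ###....
###....
###....
##.#...
.......
.......
.......

Derivation:
Click 1 (3,3) count=1: revealed 1 new [(3,3)] -> total=1
Click 2 (1,1) count=0: revealed 11 new [(0,0) (0,1) (0,2) (1,0) (1,1) (1,2) (2,0) (2,1) (2,2) (3,0) (3,1)] -> total=12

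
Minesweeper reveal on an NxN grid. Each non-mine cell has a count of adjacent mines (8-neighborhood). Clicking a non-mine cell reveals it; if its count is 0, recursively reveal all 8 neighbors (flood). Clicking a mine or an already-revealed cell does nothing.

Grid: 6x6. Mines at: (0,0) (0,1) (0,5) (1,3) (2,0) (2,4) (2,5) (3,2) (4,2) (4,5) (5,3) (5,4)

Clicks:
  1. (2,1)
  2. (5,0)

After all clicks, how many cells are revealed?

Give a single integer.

Click 1 (2,1) count=2: revealed 1 new [(2,1)] -> total=1
Click 2 (5,0) count=0: revealed 6 new [(3,0) (3,1) (4,0) (4,1) (5,0) (5,1)] -> total=7

Answer: 7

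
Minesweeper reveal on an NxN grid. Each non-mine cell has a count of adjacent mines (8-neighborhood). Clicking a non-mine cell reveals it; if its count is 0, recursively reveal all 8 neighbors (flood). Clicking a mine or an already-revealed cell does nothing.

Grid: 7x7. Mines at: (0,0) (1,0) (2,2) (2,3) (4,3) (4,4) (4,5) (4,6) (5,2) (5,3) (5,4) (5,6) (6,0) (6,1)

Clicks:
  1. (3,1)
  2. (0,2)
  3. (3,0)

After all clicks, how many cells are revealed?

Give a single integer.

Answer: 26

Derivation:
Click 1 (3,1) count=1: revealed 1 new [(3,1)] -> total=1
Click 2 (0,2) count=0: revealed 18 new [(0,1) (0,2) (0,3) (0,4) (0,5) (0,6) (1,1) (1,2) (1,3) (1,4) (1,5) (1,6) (2,4) (2,5) (2,6) (3,4) (3,5) (3,6)] -> total=19
Click 3 (3,0) count=0: revealed 7 new [(2,0) (2,1) (3,0) (4,0) (4,1) (5,0) (5,1)] -> total=26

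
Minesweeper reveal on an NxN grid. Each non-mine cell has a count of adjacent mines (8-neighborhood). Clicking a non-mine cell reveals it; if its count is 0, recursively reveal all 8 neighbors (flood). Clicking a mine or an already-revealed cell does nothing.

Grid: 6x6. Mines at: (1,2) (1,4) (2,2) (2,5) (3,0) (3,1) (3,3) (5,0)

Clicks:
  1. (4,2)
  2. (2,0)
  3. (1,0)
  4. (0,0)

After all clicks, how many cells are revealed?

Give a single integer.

Answer: 7

Derivation:
Click 1 (4,2) count=2: revealed 1 new [(4,2)] -> total=1
Click 2 (2,0) count=2: revealed 1 new [(2,0)] -> total=2
Click 3 (1,0) count=0: revealed 5 new [(0,0) (0,1) (1,0) (1,1) (2,1)] -> total=7
Click 4 (0,0) count=0: revealed 0 new [(none)] -> total=7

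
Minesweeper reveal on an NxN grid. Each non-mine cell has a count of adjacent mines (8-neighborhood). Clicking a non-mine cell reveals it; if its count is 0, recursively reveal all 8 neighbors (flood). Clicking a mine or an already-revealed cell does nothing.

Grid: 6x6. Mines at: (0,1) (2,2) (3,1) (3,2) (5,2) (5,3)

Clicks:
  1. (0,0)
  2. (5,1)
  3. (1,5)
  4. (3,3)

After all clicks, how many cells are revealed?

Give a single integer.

Answer: 21

Derivation:
Click 1 (0,0) count=1: revealed 1 new [(0,0)] -> total=1
Click 2 (5,1) count=1: revealed 1 new [(5,1)] -> total=2
Click 3 (1,5) count=0: revealed 19 new [(0,2) (0,3) (0,4) (0,5) (1,2) (1,3) (1,4) (1,5) (2,3) (2,4) (2,5) (3,3) (3,4) (3,5) (4,3) (4,4) (4,5) (5,4) (5,5)] -> total=21
Click 4 (3,3) count=2: revealed 0 new [(none)] -> total=21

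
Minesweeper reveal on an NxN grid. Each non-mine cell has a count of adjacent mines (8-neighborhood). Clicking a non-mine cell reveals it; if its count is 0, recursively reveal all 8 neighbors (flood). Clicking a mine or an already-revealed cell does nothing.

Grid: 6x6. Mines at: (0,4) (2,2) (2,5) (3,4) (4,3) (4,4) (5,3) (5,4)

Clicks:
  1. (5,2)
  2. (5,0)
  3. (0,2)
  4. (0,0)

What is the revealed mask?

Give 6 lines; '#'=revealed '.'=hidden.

Click 1 (5,2) count=2: revealed 1 new [(5,2)] -> total=1
Click 2 (5,0) count=0: revealed 18 new [(0,0) (0,1) (0,2) (0,3) (1,0) (1,1) (1,2) (1,3) (2,0) (2,1) (3,0) (3,1) (3,2) (4,0) (4,1) (4,2) (5,0) (5,1)] -> total=19
Click 3 (0,2) count=0: revealed 0 new [(none)] -> total=19
Click 4 (0,0) count=0: revealed 0 new [(none)] -> total=19

Answer: ####..
####..
##....
###...
###...
###...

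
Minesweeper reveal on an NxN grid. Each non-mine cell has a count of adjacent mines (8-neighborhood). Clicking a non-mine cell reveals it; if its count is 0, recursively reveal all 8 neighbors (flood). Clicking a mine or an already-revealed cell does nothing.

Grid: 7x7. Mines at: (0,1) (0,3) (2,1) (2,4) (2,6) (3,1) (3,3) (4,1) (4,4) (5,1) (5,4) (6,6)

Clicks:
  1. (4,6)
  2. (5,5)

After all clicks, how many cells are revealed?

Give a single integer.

Answer: 6

Derivation:
Click 1 (4,6) count=0: revealed 6 new [(3,5) (3,6) (4,5) (4,6) (5,5) (5,6)] -> total=6
Click 2 (5,5) count=3: revealed 0 new [(none)] -> total=6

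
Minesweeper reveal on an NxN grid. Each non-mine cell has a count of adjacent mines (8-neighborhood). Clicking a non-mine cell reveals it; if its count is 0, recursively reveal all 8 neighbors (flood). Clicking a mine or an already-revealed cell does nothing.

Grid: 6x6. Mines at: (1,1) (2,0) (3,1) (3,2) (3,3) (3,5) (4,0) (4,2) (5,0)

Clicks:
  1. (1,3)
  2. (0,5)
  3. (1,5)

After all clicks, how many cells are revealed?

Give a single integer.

Click 1 (1,3) count=0: revealed 12 new [(0,2) (0,3) (0,4) (0,5) (1,2) (1,3) (1,4) (1,5) (2,2) (2,3) (2,4) (2,5)] -> total=12
Click 2 (0,5) count=0: revealed 0 new [(none)] -> total=12
Click 3 (1,5) count=0: revealed 0 new [(none)] -> total=12

Answer: 12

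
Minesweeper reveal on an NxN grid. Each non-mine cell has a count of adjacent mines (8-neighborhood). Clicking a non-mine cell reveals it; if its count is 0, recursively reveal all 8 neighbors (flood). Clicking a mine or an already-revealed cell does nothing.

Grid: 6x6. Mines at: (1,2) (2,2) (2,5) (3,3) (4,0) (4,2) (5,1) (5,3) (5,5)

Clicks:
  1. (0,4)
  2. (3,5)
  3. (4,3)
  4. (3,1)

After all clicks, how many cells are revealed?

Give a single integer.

Click 1 (0,4) count=0: revealed 6 new [(0,3) (0,4) (0,5) (1,3) (1,4) (1,5)] -> total=6
Click 2 (3,5) count=1: revealed 1 new [(3,5)] -> total=7
Click 3 (4,3) count=3: revealed 1 new [(4,3)] -> total=8
Click 4 (3,1) count=3: revealed 1 new [(3,1)] -> total=9

Answer: 9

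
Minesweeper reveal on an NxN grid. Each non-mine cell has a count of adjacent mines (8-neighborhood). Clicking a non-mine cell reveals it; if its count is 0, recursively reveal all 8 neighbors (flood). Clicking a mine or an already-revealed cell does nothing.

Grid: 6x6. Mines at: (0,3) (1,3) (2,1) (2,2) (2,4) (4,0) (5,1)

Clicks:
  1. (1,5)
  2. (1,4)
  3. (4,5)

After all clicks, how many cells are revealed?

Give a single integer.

Answer: 14

Derivation:
Click 1 (1,5) count=1: revealed 1 new [(1,5)] -> total=1
Click 2 (1,4) count=3: revealed 1 new [(1,4)] -> total=2
Click 3 (4,5) count=0: revealed 12 new [(3,2) (3,3) (3,4) (3,5) (4,2) (4,3) (4,4) (4,5) (5,2) (5,3) (5,4) (5,5)] -> total=14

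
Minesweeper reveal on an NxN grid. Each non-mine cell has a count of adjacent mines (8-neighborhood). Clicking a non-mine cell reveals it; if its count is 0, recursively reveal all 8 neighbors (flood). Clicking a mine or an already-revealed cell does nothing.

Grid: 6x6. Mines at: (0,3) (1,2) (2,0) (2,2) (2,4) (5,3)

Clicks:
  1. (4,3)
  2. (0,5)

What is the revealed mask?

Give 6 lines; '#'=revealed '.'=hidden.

Click 1 (4,3) count=1: revealed 1 new [(4,3)] -> total=1
Click 2 (0,5) count=0: revealed 4 new [(0,4) (0,5) (1,4) (1,5)] -> total=5

Answer: ....##
....##
......
......
...#..
......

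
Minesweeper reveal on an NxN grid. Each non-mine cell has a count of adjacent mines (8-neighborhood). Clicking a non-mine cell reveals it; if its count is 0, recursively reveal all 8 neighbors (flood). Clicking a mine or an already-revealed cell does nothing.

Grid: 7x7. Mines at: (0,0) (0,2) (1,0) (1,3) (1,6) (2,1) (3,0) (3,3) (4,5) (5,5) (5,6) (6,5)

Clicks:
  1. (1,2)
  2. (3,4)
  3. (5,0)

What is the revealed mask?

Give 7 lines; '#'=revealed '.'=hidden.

Click 1 (1,2) count=3: revealed 1 new [(1,2)] -> total=1
Click 2 (3,4) count=2: revealed 1 new [(3,4)] -> total=2
Click 3 (5,0) count=0: revealed 15 new [(4,0) (4,1) (4,2) (4,3) (4,4) (5,0) (5,1) (5,2) (5,3) (5,4) (6,0) (6,1) (6,2) (6,3) (6,4)] -> total=17

Answer: .......
..#....
.......
....#..
#####..
#####..
#####..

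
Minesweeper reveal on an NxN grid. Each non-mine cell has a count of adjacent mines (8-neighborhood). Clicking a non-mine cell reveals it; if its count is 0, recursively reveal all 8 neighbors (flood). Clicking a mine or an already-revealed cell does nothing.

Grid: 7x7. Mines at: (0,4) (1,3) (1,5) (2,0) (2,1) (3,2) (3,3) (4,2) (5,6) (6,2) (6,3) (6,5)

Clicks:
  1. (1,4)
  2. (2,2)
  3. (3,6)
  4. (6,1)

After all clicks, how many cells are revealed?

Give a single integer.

Click 1 (1,4) count=3: revealed 1 new [(1,4)] -> total=1
Click 2 (2,2) count=4: revealed 1 new [(2,2)] -> total=2
Click 3 (3,6) count=0: revealed 9 new [(2,4) (2,5) (2,6) (3,4) (3,5) (3,6) (4,4) (4,5) (4,6)] -> total=11
Click 4 (6,1) count=1: revealed 1 new [(6,1)] -> total=12

Answer: 12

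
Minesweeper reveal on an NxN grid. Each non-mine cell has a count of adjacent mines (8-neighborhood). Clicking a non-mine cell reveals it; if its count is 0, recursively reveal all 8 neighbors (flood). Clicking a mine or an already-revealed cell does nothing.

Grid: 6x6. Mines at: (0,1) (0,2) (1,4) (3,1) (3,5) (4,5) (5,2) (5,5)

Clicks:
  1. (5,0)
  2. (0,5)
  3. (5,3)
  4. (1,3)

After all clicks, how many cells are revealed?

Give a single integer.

Click 1 (5,0) count=0: revealed 4 new [(4,0) (4,1) (5,0) (5,1)] -> total=4
Click 2 (0,5) count=1: revealed 1 new [(0,5)] -> total=5
Click 3 (5,3) count=1: revealed 1 new [(5,3)] -> total=6
Click 4 (1,3) count=2: revealed 1 new [(1,3)] -> total=7

Answer: 7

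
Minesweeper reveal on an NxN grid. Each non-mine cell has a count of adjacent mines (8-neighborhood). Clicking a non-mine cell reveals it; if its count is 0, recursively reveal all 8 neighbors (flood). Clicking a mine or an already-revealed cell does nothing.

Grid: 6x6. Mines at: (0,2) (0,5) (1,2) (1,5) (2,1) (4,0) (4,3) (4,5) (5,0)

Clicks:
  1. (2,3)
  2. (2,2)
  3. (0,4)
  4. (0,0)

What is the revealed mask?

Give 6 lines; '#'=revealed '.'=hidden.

Click 1 (2,3) count=1: revealed 1 new [(2,3)] -> total=1
Click 2 (2,2) count=2: revealed 1 new [(2,2)] -> total=2
Click 3 (0,4) count=2: revealed 1 new [(0,4)] -> total=3
Click 4 (0,0) count=0: revealed 4 new [(0,0) (0,1) (1,0) (1,1)] -> total=7

Answer: ##..#.
##....
..##..
......
......
......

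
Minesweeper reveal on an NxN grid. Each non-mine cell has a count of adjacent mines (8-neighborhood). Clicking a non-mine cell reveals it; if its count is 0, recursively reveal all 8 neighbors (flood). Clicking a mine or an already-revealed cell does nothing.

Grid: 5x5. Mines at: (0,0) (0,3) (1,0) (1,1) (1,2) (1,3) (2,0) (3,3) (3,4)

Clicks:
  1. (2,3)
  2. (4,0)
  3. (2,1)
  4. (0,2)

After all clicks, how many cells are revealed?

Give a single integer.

Click 1 (2,3) count=4: revealed 1 new [(2,3)] -> total=1
Click 2 (4,0) count=0: revealed 6 new [(3,0) (3,1) (3,2) (4,0) (4,1) (4,2)] -> total=7
Click 3 (2,1) count=4: revealed 1 new [(2,1)] -> total=8
Click 4 (0,2) count=4: revealed 1 new [(0,2)] -> total=9

Answer: 9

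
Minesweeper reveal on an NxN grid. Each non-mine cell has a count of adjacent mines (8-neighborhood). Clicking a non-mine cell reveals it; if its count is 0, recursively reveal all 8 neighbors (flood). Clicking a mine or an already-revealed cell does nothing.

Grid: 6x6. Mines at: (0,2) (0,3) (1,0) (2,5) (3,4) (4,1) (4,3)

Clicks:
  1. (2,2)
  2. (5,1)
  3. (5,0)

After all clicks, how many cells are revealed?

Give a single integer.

Answer: 11

Derivation:
Click 1 (2,2) count=0: revealed 9 new [(1,1) (1,2) (1,3) (2,1) (2,2) (2,3) (3,1) (3,2) (3,3)] -> total=9
Click 2 (5,1) count=1: revealed 1 new [(5,1)] -> total=10
Click 3 (5,0) count=1: revealed 1 new [(5,0)] -> total=11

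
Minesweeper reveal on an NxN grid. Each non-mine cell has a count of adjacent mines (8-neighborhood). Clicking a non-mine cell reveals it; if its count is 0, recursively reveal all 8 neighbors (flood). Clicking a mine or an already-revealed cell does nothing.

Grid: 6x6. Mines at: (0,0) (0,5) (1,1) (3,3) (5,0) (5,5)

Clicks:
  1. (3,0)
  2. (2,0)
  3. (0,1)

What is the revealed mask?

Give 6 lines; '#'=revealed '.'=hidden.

Click 1 (3,0) count=0: revealed 9 new [(2,0) (2,1) (2,2) (3,0) (3,1) (3,2) (4,0) (4,1) (4,2)] -> total=9
Click 2 (2,0) count=1: revealed 0 new [(none)] -> total=9
Click 3 (0,1) count=2: revealed 1 new [(0,1)] -> total=10

Answer: .#....
......
###...
###...
###...
......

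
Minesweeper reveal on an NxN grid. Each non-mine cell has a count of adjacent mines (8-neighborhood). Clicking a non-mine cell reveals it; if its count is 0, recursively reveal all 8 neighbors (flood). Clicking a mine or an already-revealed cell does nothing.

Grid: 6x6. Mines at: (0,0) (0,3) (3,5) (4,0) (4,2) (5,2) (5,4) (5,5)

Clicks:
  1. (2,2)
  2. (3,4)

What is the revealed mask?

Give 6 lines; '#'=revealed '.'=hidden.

Click 1 (2,2) count=0: revealed 15 new [(1,0) (1,1) (1,2) (1,3) (1,4) (2,0) (2,1) (2,2) (2,3) (2,4) (3,0) (3,1) (3,2) (3,3) (3,4)] -> total=15
Click 2 (3,4) count=1: revealed 0 new [(none)] -> total=15

Answer: ......
#####.
#####.
#####.
......
......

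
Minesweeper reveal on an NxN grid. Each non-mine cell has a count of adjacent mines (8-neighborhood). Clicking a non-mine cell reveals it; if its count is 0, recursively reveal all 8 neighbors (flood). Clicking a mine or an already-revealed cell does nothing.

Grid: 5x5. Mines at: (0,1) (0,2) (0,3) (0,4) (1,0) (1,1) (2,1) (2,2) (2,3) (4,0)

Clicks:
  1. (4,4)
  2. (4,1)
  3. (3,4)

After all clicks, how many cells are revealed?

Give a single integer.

Click 1 (4,4) count=0: revealed 8 new [(3,1) (3,2) (3,3) (3,4) (4,1) (4,2) (4,3) (4,4)] -> total=8
Click 2 (4,1) count=1: revealed 0 new [(none)] -> total=8
Click 3 (3,4) count=1: revealed 0 new [(none)] -> total=8

Answer: 8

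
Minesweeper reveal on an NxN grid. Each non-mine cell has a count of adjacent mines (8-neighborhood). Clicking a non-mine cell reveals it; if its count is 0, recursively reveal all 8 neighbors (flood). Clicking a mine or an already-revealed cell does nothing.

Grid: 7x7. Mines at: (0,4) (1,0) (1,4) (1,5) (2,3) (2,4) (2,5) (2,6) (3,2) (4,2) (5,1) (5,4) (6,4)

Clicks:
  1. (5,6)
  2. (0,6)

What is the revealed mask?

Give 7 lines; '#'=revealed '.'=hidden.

Click 1 (5,6) count=0: revealed 8 new [(3,5) (3,6) (4,5) (4,6) (5,5) (5,6) (6,5) (6,6)] -> total=8
Click 2 (0,6) count=1: revealed 1 new [(0,6)] -> total=9

Answer: ......#
.......
.......
.....##
.....##
.....##
.....##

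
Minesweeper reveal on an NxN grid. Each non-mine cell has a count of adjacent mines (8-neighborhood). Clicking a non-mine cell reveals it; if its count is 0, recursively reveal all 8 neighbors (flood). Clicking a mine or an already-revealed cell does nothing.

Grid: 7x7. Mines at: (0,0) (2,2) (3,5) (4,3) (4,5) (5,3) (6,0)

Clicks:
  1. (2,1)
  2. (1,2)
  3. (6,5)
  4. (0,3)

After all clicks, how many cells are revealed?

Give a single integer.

Click 1 (2,1) count=1: revealed 1 new [(2,1)] -> total=1
Click 2 (1,2) count=1: revealed 1 new [(1,2)] -> total=2
Click 3 (6,5) count=0: revealed 6 new [(5,4) (5,5) (5,6) (6,4) (6,5) (6,6)] -> total=8
Click 4 (0,3) count=0: revealed 15 new [(0,1) (0,2) (0,3) (0,4) (0,5) (0,6) (1,1) (1,3) (1,4) (1,5) (1,6) (2,3) (2,4) (2,5) (2,6)] -> total=23

Answer: 23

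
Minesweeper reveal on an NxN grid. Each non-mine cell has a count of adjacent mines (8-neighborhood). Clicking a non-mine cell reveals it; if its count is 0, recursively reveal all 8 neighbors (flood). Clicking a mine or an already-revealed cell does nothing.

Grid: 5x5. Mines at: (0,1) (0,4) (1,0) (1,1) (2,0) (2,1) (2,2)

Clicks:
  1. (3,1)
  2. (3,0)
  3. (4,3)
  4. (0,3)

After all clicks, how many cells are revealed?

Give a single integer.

Click 1 (3,1) count=3: revealed 1 new [(3,1)] -> total=1
Click 2 (3,0) count=2: revealed 1 new [(3,0)] -> total=2
Click 3 (4,3) count=0: revealed 12 new [(1,3) (1,4) (2,3) (2,4) (3,2) (3,3) (3,4) (4,0) (4,1) (4,2) (4,3) (4,4)] -> total=14
Click 4 (0,3) count=1: revealed 1 new [(0,3)] -> total=15

Answer: 15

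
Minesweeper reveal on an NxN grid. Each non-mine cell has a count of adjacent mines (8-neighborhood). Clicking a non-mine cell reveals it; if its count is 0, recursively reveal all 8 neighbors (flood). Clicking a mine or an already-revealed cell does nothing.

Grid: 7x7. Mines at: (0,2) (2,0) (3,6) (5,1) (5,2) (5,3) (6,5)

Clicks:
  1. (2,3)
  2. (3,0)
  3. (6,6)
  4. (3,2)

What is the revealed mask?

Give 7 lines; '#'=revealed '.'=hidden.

Click 1 (2,3) count=0: revealed 26 new [(0,3) (0,4) (0,5) (0,6) (1,1) (1,2) (1,3) (1,4) (1,5) (1,6) (2,1) (2,2) (2,3) (2,4) (2,5) (2,6) (3,1) (3,2) (3,3) (3,4) (3,5) (4,1) (4,2) (4,3) (4,4) (4,5)] -> total=26
Click 2 (3,0) count=1: revealed 1 new [(3,0)] -> total=27
Click 3 (6,6) count=1: revealed 1 new [(6,6)] -> total=28
Click 4 (3,2) count=0: revealed 0 new [(none)] -> total=28

Answer: ...####
.######
.######
######.
.#####.
.......
......#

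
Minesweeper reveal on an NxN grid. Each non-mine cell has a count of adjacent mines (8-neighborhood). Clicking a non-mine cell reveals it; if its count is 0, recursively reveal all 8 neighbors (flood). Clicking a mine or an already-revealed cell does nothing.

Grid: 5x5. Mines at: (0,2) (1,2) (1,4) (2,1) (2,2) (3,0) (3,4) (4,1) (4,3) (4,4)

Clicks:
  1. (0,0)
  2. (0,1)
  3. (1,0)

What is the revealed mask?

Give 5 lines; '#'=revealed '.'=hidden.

Click 1 (0,0) count=0: revealed 4 new [(0,0) (0,1) (1,0) (1,1)] -> total=4
Click 2 (0,1) count=2: revealed 0 new [(none)] -> total=4
Click 3 (1,0) count=1: revealed 0 new [(none)] -> total=4

Answer: ##...
##...
.....
.....
.....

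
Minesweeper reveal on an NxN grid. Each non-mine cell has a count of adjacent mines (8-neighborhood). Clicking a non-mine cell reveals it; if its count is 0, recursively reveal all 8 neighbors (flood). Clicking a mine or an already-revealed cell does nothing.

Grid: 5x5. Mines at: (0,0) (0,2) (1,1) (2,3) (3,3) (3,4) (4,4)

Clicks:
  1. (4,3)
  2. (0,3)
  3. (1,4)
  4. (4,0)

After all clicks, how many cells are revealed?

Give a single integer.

Answer: 12

Derivation:
Click 1 (4,3) count=3: revealed 1 new [(4,3)] -> total=1
Click 2 (0,3) count=1: revealed 1 new [(0,3)] -> total=2
Click 3 (1,4) count=1: revealed 1 new [(1,4)] -> total=3
Click 4 (4,0) count=0: revealed 9 new [(2,0) (2,1) (2,2) (3,0) (3,1) (3,2) (4,0) (4,1) (4,2)] -> total=12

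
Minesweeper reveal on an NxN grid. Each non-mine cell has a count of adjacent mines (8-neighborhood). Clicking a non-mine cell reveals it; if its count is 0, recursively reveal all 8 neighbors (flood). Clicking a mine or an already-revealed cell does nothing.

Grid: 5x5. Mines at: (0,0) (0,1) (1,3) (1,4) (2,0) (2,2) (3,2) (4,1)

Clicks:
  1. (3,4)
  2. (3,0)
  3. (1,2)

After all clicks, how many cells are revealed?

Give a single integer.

Click 1 (3,4) count=0: revealed 6 new [(2,3) (2,4) (3,3) (3,4) (4,3) (4,4)] -> total=6
Click 2 (3,0) count=2: revealed 1 new [(3,0)] -> total=7
Click 3 (1,2) count=3: revealed 1 new [(1,2)] -> total=8

Answer: 8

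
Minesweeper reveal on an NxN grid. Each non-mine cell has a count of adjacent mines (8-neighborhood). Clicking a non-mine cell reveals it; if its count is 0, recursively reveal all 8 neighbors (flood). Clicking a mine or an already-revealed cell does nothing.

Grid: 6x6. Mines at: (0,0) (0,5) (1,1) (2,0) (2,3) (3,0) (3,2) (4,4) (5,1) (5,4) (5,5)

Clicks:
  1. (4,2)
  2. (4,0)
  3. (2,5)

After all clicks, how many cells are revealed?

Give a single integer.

Answer: 8

Derivation:
Click 1 (4,2) count=2: revealed 1 new [(4,2)] -> total=1
Click 2 (4,0) count=2: revealed 1 new [(4,0)] -> total=2
Click 3 (2,5) count=0: revealed 6 new [(1,4) (1,5) (2,4) (2,5) (3,4) (3,5)] -> total=8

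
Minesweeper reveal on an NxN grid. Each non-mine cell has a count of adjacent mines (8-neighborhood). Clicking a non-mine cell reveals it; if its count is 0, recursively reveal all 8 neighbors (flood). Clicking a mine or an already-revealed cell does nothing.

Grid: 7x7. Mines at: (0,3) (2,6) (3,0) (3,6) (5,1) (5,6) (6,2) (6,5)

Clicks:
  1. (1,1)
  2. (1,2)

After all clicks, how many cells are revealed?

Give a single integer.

Answer: 29

Derivation:
Click 1 (1,1) count=0: revealed 29 new [(0,0) (0,1) (0,2) (1,0) (1,1) (1,2) (1,3) (1,4) (1,5) (2,0) (2,1) (2,2) (2,3) (2,4) (2,5) (3,1) (3,2) (3,3) (3,4) (3,5) (4,1) (4,2) (4,3) (4,4) (4,5) (5,2) (5,3) (5,4) (5,5)] -> total=29
Click 2 (1,2) count=1: revealed 0 new [(none)] -> total=29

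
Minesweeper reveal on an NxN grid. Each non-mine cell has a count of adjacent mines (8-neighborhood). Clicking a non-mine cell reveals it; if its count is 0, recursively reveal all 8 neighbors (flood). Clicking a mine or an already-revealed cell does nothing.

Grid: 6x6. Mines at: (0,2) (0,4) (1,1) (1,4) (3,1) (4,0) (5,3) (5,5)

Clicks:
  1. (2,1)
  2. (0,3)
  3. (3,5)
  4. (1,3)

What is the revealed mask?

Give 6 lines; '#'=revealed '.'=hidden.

Answer: ...#..
...#..
.#####
..####
..####
......

Derivation:
Click 1 (2,1) count=2: revealed 1 new [(2,1)] -> total=1
Click 2 (0,3) count=3: revealed 1 new [(0,3)] -> total=2
Click 3 (3,5) count=0: revealed 12 new [(2,2) (2,3) (2,4) (2,5) (3,2) (3,3) (3,4) (3,5) (4,2) (4,3) (4,4) (4,5)] -> total=14
Click 4 (1,3) count=3: revealed 1 new [(1,3)] -> total=15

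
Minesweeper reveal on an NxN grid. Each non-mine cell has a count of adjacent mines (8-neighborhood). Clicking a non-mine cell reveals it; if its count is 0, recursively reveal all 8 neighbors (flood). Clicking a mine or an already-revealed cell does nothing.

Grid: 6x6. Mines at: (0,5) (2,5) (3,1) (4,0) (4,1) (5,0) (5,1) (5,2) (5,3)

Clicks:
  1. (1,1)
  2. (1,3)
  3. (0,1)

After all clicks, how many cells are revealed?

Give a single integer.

Click 1 (1,1) count=0: revealed 21 new [(0,0) (0,1) (0,2) (0,3) (0,4) (1,0) (1,1) (1,2) (1,3) (1,4) (2,0) (2,1) (2,2) (2,3) (2,4) (3,2) (3,3) (3,4) (4,2) (4,3) (4,4)] -> total=21
Click 2 (1,3) count=0: revealed 0 new [(none)] -> total=21
Click 3 (0,1) count=0: revealed 0 new [(none)] -> total=21

Answer: 21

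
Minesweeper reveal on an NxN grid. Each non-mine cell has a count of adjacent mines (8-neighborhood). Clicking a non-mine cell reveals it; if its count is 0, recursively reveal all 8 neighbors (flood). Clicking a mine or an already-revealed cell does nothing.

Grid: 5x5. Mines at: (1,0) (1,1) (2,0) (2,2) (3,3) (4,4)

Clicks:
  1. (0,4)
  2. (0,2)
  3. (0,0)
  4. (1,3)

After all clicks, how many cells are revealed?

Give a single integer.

Answer: 9

Derivation:
Click 1 (0,4) count=0: revealed 8 new [(0,2) (0,3) (0,4) (1,2) (1,3) (1,4) (2,3) (2,4)] -> total=8
Click 2 (0,2) count=1: revealed 0 new [(none)] -> total=8
Click 3 (0,0) count=2: revealed 1 new [(0,0)] -> total=9
Click 4 (1,3) count=1: revealed 0 new [(none)] -> total=9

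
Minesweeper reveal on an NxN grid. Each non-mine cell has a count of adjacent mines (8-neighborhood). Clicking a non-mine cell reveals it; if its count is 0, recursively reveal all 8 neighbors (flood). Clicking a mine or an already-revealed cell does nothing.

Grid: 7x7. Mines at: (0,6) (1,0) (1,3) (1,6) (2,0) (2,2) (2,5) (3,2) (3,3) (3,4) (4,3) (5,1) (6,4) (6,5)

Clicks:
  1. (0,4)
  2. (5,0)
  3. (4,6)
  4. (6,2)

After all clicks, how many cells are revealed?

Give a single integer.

Click 1 (0,4) count=1: revealed 1 new [(0,4)] -> total=1
Click 2 (5,0) count=1: revealed 1 new [(5,0)] -> total=2
Click 3 (4,6) count=0: revealed 6 new [(3,5) (3,6) (4,5) (4,6) (5,5) (5,6)] -> total=8
Click 4 (6,2) count=1: revealed 1 new [(6,2)] -> total=9

Answer: 9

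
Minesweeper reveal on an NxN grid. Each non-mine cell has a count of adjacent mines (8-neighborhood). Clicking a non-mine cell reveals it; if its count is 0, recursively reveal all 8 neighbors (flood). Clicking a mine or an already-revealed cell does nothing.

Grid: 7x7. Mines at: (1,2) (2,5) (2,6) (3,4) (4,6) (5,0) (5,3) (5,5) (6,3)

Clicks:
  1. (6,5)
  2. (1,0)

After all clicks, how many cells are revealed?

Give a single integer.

Answer: 17

Derivation:
Click 1 (6,5) count=1: revealed 1 new [(6,5)] -> total=1
Click 2 (1,0) count=0: revealed 16 new [(0,0) (0,1) (1,0) (1,1) (2,0) (2,1) (2,2) (2,3) (3,0) (3,1) (3,2) (3,3) (4,0) (4,1) (4,2) (4,3)] -> total=17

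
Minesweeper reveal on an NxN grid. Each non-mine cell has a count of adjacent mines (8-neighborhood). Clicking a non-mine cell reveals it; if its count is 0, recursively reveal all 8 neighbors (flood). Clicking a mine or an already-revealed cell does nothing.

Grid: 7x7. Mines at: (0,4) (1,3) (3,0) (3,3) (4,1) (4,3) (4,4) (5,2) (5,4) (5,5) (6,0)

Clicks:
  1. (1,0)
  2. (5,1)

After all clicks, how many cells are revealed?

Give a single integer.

Answer: 10

Derivation:
Click 1 (1,0) count=0: revealed 9 new [(0,0) (0,1) (0,2) (1,0) (1,1) (1,2) (2,0) (2,1) (2,2)] -> total=9
Click 2 (5,1) count=3: revealed 1 new [(5,1)] -> total=10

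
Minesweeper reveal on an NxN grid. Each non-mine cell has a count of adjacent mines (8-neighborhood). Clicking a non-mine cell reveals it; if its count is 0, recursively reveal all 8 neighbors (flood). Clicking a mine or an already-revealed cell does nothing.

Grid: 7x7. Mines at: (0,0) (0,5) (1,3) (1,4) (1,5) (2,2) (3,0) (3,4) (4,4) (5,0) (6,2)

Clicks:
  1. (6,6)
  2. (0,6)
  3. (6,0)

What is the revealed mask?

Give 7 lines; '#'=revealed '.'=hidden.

Click 1 (6,6) count=0: revealed 14 new [(2,5) (2,6) (3,5) (3,6) (4,5) (4,6) (5,3) (5,4) (5,5) (5,6) (6,3) (6,4) (6,5) (6,6)] -> total=14
Click 2 (0,6) count=2: revealed 1 new [(0,6)] -> total=15
Click 3 (6,0) count=1: revealed 1 new [(6,0)] -> total=16

Answer: ......#
.......
.....##
.....##
.....##
...####
#..####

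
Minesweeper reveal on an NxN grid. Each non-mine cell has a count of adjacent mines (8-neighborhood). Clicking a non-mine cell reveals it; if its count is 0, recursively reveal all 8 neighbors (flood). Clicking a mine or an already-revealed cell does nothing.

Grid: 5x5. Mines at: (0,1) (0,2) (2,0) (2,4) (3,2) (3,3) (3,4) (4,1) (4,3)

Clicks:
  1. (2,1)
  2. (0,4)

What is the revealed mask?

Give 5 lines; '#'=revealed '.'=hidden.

Click 1 (2,1) count=2: revealed 1 new [(2,1)] -> total=1
Click 2 (0,4) count=0: revealed 4 new [(0,3) (0,4) (1,3) (1,4)] -> total=5

Answer: ...##
...##
.#...
.....
.....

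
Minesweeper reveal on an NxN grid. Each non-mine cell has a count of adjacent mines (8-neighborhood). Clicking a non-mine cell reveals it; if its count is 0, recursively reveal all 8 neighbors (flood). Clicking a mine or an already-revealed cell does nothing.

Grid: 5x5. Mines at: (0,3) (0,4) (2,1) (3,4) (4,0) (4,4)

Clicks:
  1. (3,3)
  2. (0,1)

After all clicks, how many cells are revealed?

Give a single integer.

Click 1 (3,3) count=2: revealed 1 new [(3,3)] -> total=1
Click 2 (0,1) count=0: revealed 6 new [(0,0) (0,1) (0,2) (1,0) (1,1) (1,2)] -> total=7

Answer: 7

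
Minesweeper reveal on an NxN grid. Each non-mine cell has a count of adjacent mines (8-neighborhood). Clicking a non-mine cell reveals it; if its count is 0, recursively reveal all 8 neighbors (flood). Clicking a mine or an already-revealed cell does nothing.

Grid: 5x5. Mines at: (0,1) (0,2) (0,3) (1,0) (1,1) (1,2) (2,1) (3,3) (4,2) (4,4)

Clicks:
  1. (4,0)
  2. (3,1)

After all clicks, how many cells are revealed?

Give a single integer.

Click 1 (4,0) count=0: revealed 4 new [(3,0) (3,1) (4,0) (4,1)] -> total=4
Click 2 (3,1) count=2: revealed 0 new [(none)] -> total=4

Answer: 4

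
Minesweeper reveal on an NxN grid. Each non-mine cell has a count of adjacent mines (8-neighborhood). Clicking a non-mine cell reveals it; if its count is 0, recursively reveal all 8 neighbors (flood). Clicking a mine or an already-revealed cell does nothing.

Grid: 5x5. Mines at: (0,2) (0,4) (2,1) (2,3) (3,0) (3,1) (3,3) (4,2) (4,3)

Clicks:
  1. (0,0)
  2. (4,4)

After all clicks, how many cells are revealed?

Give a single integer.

Click 1 (0,0) count=0: revealed 4 new [(0,0) (0,1) (1,0) (1,1)] -> total=4
Click 2 (4,4) count=2: revealed 1 new [(4,4)] -> total=5

Answer: 5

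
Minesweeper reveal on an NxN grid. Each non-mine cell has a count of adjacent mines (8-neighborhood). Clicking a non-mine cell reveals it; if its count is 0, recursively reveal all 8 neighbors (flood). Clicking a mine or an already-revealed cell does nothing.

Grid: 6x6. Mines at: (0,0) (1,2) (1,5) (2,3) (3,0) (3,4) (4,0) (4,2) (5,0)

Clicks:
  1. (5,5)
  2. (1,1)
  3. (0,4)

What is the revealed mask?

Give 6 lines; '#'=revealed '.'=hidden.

Click 1 (5,5) count=0: revealed 6 new [(4,3) (4,4) (4,5) (5,3) (5,4) (5,5)] -> total=6
Click 2 (1,1) count=2: revealed 1 new [(1,1)] -> total=7
Click 3 (0,4) count=1: revealed 1 new [(0,4)] -> total=8

Answer: ....#.
.#....
......
......
...###
...###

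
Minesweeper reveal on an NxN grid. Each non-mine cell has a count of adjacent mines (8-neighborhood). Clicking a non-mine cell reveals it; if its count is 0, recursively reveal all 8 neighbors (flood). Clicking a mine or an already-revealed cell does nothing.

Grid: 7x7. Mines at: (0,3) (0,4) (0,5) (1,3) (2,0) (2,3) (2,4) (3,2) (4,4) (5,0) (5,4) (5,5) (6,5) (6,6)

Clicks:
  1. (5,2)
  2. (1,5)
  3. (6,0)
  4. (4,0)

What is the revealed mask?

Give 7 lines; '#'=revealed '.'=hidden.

Click 1 (5,2) count=0: revealed 9 new [(4,1) (4,2) (4,3) (5,1) (5,2) (5,3) (6,1) (6,2) (6,3)] -> total=9
Click 2 (1,5) count=3: revealed 1 new [(1,5)] -> total=10
Click 3 (6,0) count=1: revealed 1 new [(6,0)] -> total=11
Click 4 (4,0) count=1: revealed 1 new [(4,0)] -> total=12

Answer: .......
.....#.
.......
.......
####...
.###...
####...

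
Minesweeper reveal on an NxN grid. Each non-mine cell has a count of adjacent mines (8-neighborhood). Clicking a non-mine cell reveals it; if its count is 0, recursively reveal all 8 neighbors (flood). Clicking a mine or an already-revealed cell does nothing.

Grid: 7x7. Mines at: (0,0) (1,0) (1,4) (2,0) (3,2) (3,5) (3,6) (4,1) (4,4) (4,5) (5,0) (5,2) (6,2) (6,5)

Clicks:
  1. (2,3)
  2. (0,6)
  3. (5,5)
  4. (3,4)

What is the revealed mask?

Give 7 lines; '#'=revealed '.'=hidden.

Answer: .....##
.....##
...#.##
....#..
.......
.....#.
.......

Derivation:
Click 1 (2,3) count=2: revealed 1 new [(2,3)] -> total=1
Click 2 (0,6) count=0: revealed 6 new [(0,5) (0,6) (1,5) (1,6) (2,5) (2,6)] -> total=7
Click 3 (5,5) count=3: revealed 1 new [(5,5)] -> total=8
Click 4 (3,4) count=3: revealed 1 new [(3,4)] -> total=9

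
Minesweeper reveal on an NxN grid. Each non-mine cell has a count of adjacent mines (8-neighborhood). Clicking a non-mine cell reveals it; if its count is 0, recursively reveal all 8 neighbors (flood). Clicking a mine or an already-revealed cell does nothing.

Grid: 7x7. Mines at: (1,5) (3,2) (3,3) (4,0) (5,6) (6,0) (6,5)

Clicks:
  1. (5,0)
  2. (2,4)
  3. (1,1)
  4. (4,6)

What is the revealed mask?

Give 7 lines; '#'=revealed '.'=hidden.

Click 1 (5,0) count=2: revealed 1 new [(5,0)] -> total=1
Click 2 (2,4) count=2: revealed 1 new [(2,4)] -> total=2
Click 3 (1,1) count=0: revealed 16 new [(0,0) (0,1) (0,2) (0,3) (0,4) (1,0) (1,1) (1,2) (1,3) (1,4) (2,0) (2,1) (2,2) (2,3) (3,0) (3,1)] -> total=18
Click 4 (4,6) count=1: revealed 1 new [(4,6)] -> total=19

Answer: #####..
#####..
#####..
##.....
......#
#......
.......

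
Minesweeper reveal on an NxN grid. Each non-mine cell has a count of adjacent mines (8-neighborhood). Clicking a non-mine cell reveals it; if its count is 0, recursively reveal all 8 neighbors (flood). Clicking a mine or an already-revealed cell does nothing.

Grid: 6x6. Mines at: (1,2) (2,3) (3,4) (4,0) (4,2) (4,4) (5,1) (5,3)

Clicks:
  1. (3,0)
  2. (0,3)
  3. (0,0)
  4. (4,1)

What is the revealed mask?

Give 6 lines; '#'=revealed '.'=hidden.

Click 1 (3,0) count=1: revealed 1 new [(3,0)] -> total=1
Click 2 (0,3) count=1: revealed 1 new [(0,3)] -> total=2
Click 3 (0,0) count=0: revealed 7 new [(0,0) (0,1) (1,0) (1,1) (2,0) (2,1) (3,1)] -> total=9
Click 4 (4,1) count=3: revealed 1 new [(4,1)] -> total=10

Answer: ##.#..
##....
##....
##....
.#....
......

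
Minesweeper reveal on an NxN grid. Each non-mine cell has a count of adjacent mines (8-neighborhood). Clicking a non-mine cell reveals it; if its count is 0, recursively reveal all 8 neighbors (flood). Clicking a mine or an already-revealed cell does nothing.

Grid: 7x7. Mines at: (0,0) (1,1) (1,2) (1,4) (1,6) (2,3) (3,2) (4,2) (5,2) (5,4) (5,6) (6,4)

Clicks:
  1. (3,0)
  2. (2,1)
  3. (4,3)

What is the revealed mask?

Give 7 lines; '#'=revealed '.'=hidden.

Answer: .......
.......
##.....
##.....
##.#...
##.....
##.....

Derivation:
Click 1 (3,0) count=0: revealed 10 new [(2,0) (2,1) (3,0) (3,1) (4,0) (4,1) (5,0) (5,1) (6,0) (6,1)] -> total=10
Click 2 (2,1) count=3: revealed 0 new [(none)] -> total=10
Click 3 (4,3) count=4: revealed 1 new [(4,3)] -> total=11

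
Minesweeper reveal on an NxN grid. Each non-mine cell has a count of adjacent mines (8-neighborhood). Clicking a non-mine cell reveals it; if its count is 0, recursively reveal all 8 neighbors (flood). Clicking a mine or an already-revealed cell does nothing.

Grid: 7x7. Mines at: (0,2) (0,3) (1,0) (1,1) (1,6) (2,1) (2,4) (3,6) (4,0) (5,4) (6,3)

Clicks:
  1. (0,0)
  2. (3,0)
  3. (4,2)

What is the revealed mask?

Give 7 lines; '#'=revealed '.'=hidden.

Click 1 (0,0) count=2: revealed 1 new [(0,0)] -> total=1
Click 2 (3,0) count=2: revealed 1 new [(3,0)] -> total=2
Click 3 (4,2) count=0: revealed 9 new [(3,1) (3,2) (3,3) (4,1) (4,2) (4,3) (5,1) (5,2) (5,3)] -> total=11

Answer: #......
.......
.......
####...
.###...
.###...
.......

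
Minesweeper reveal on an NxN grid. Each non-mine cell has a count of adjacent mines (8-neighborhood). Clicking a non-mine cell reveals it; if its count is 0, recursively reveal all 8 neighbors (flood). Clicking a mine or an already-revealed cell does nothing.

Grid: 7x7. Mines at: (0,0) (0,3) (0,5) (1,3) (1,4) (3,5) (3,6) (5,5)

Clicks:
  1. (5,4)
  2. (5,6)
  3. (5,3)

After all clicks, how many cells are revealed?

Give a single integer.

Click 1 (5,4) count=1: revealed 1 new [(5,4)] -> total=1
Click 2 (5,6) count=1: revealed 1 new [(5,6)] -> total=2
Click 3 (5,3) count=0: revealed 27 new [(1,0) (1,1) (1,2) (2,0) (2,1) (2,2) (2,3) (2,4) (3,0) (3,1) (3,2) (3,3) (3,4) (4,0) (4,1) (4,2) (4,3) (4,4) (5,0) (5,1) (5,2) (5,3) (6,0) (6,1) (6,2) (6,3) (6,4)] -> total=29

Answer: 29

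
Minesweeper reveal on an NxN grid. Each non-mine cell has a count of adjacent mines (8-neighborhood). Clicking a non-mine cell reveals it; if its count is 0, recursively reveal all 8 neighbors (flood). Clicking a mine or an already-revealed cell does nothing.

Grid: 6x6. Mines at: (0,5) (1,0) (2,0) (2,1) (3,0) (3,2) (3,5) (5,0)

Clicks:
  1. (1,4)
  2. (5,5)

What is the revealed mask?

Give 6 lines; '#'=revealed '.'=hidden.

Answer: ......
....#.
......
......
.#####
.#####

Derivation:
Click 1 (1,4) count=1: revealed 1 new [(1,4)] -> total=1
Click 2 (5,5) count=0: revealed 10 new [(4,1) (4,2) (4,3) (4,4) (4,5) (5,1) (5,2) (5,3) (5,4) (5,5)] -> total=11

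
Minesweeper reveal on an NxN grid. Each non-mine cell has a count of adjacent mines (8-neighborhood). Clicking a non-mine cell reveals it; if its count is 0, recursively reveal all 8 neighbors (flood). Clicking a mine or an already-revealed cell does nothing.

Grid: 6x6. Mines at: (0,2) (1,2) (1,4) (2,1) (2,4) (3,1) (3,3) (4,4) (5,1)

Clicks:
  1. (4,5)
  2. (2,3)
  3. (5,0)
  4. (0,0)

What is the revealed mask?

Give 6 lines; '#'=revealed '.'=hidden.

Click 1 (4,5) count=1: revealed 1 new [(4,5)] -> total=1
Click 2 (2,3) count=4: revealed 1 new [(2,3)] -> total=2
Click 3 (5,0) count=1: revealed 1 new [(5,0)] -> total=3
Click 4 (0,0) count=0: revealed 4 new [(0,0) (0,1) (1,0) (1,1)] -> total=7

Answer: ##....
##....
...#..
......
.....#
#.....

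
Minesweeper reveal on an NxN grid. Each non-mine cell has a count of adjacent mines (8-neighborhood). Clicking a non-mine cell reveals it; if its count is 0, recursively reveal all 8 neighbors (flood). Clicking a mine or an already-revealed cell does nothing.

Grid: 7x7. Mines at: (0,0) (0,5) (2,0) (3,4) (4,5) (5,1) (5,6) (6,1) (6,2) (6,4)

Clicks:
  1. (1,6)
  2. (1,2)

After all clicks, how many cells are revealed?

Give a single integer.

Answer: 19

Derivation:
Click 1 (1,6) count=1: revealed 1 new [(1,6)] -> total=1
Click 2 (1,2) count=0: revealed 18 new [(0,1) (0,2) (0,3) (0,4) (1,1) (1,2) (1,3) (1,4) (2,1) (2,2) (2,3) (2,4) (3,1) (3,2) (3,3) (4,1) (4,2) (4,3)] -> total=19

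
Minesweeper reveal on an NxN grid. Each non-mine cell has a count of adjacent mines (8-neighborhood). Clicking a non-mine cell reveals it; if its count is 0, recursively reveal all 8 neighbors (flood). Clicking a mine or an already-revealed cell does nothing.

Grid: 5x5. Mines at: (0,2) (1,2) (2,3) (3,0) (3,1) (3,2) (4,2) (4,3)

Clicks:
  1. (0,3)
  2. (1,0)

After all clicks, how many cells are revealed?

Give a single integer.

Answer: 7

Derivation:
Click 1 (0,3) count=2: revealed 1 new [(0,3)] -> total=1
Click 2 (1,0) count=0: revealed 6 new [(0,0) (0,1) (1,0) (1,1) (2,0) (2,1)] -> total=7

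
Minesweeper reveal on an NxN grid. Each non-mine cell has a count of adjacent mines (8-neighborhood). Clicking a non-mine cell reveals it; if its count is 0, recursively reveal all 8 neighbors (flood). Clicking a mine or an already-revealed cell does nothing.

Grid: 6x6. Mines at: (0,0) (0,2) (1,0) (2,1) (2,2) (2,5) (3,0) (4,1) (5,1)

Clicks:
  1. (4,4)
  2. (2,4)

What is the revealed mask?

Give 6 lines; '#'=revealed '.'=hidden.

Answer: ......
......
....#.
..####
..####
..####

Derivation:
Click 1 (4,4) count=0: revealed 12 new [(3,2) (3,3) (3,4) (3,5) (4,2) (4,3) (4,4) (4,5) (5,2) (5,3) (5,4) (5,5)] -> total=12
Click 2 (2,4) count=1: revealed 1 new [(2,4)] -> total=13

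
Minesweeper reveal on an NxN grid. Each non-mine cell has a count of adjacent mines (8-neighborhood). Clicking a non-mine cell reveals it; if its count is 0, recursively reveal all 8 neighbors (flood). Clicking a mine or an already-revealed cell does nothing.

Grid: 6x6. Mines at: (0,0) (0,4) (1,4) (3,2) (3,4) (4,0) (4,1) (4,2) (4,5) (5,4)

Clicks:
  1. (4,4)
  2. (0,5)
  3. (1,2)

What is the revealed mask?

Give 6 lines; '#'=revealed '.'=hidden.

Answer: .###.#
.###..
.###..
......
....#.
......

Derivation:
Click 1 (4,4) count=3: revealed 1 new [(4,4)] -> total=1
Click 2 (0,5) count=2: revealed 1 new [(0,5)] -> total=2
Click 3 (1,2) count=0: revealed 9 new [(0,1) (0,2) (0,3) (1,1) (1,2) (1,3) (2,1) (2,2) (2,3)] -> total=11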